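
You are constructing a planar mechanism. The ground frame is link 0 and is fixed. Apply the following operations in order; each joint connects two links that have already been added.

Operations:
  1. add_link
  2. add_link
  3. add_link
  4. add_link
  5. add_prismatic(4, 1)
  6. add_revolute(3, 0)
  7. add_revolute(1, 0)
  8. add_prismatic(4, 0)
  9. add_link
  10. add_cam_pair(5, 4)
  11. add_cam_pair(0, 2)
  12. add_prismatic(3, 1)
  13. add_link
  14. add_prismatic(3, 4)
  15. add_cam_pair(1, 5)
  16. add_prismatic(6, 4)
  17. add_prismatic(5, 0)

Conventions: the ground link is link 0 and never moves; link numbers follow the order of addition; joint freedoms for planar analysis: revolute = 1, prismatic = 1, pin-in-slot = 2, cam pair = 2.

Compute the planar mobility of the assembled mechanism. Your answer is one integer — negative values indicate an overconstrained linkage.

L=1 J1=0 J2=0
add link → L=2 J1=0 J2=0
add link → L=3 J1=0 J2=0
add link → L=4 J1=0 J2=0
add link → L=5 J1=0 J2=0
P@4,1 dof=1 J1 → L=5 J1=1 J2=0
R@3,0 dof=1 J1 → L=5 J1=2 J2=0
R@1,0 dof=1 J1 → L=5 J1=3 J2=0
P@4,0 dof=1 J1 → L=5 J1=4 J2=0
add link → L=6 J1=4 J2=0
C@5,4 dof=2 J2 → L=6 J1=4 J2=1
C@0,2 dof=2 J2 → L=6 J1=4 J2=2
P@3,1 dof=1 J1 → L=6 J1=5 J2=2
add link → L=7 J1=5 J2=2
P@3,4 dof=1 J1 → L=7 J1=6 J2=2
C@1,5 dof=2 J2 → L=7 J1=6 J2=3
P@6,4 dof=1 J1 → L=7 J1=7 J2=3
P@5,0 dof=1 J1 → L=7 J1=8 J2=3
M=3(L−1)−2J1−J2=3·6−2·8−3=-1

M = -1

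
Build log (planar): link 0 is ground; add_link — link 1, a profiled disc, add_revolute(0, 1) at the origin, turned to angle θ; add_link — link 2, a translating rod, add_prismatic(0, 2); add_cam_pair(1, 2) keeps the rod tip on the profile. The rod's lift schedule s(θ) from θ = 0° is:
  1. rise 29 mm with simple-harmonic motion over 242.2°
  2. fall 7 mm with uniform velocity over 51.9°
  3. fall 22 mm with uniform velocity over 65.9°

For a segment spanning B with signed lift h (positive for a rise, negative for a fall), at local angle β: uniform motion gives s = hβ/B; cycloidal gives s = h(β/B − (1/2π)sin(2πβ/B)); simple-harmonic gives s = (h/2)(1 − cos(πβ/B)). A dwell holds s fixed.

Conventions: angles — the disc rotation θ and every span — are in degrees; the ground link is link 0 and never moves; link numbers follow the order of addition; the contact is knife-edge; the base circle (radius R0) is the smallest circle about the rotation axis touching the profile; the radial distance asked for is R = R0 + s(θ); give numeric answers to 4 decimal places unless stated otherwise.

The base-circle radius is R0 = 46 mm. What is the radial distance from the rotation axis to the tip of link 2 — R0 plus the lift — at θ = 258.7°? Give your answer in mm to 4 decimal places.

seg 1 [0°–242.2°] simple-harmonic, h=29: full span → s += 29 → s = 29.0000
seg 2 [242.2°–294.1°] uniform, h=-7: θ=258.7° here. β=16.5, B=51.9. -7·16.5/51.9 = -2.2254 → s = 26.7746
R = R0 + s = 46 + 26.7746 = 72.7746

72.7746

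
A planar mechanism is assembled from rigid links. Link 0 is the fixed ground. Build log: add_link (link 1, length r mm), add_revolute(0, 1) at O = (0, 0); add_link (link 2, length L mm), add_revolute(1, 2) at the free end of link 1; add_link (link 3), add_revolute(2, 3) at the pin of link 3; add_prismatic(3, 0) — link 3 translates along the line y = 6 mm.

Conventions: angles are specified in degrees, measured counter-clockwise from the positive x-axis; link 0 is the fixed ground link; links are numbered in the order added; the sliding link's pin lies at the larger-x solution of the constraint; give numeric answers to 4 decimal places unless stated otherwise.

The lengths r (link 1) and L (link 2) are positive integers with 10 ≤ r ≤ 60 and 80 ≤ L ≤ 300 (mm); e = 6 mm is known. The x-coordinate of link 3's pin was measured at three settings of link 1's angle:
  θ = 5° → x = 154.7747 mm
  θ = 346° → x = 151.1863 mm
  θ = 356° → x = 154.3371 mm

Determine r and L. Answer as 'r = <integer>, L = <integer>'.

constraint per measurement: (x − r cos θ)² + (r sin θ − e)² = L²
subtracting the θ₁ and θ₂ equations cancels the r² and L² terms:
r = (x₁² − x₂²) / (2[(x₁cos θ₁ + e sin θ₁) − (x₂cos θ₂ + e sin θ₂)]) = 57.9998 → r = 58
L² = (x₁ − r cos θ₁)² + (r sin θ₁ − e)² = 9409.0020 → L = 97.0000 → L = 97
check at θ₃=356°: x = 154.3371 (printed 154.3371) ✓

r = 58, L = 97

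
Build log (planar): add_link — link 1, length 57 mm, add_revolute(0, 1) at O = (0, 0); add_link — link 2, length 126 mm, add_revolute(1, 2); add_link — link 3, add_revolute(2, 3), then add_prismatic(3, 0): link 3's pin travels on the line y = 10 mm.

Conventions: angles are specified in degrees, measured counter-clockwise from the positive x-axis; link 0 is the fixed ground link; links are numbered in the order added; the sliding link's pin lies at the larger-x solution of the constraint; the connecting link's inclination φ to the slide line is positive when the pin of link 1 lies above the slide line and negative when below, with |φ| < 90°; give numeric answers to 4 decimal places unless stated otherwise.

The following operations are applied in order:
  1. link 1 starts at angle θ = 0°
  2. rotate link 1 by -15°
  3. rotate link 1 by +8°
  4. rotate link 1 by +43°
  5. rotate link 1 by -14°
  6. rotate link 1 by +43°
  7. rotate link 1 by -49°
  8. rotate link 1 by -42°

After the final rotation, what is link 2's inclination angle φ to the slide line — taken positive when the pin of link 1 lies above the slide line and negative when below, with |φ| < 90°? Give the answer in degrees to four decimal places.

geometry: r = 57 mm, L = 126 mm, e = 10 mm; θ starts at 0°
rotate link 1 by -15°: θ ← 0° -15° = -15°
rotate link 1 by +8°: θ ← -15° +8° = -7°
rotate link 1 by +43°: θ ← -7° +43° = 36°
rotate link 1 by -14°: θ ← 36° -14° = 22°
rotate link 1 by +43°: θ ← 22° +43° = 65°
rotate link 1 by -49°: θ ← 65° -49° = 16°
rotate link 1 by -42°: θ ← 16° -42° = -26°
h = r sin θ − e = -24.987155 − 10 = -34.987155
sin φ = h / L = -34.987155 / 126 = -0.27767584
φ = arcsin(-0.27767584) = -16.121540°

-16.1215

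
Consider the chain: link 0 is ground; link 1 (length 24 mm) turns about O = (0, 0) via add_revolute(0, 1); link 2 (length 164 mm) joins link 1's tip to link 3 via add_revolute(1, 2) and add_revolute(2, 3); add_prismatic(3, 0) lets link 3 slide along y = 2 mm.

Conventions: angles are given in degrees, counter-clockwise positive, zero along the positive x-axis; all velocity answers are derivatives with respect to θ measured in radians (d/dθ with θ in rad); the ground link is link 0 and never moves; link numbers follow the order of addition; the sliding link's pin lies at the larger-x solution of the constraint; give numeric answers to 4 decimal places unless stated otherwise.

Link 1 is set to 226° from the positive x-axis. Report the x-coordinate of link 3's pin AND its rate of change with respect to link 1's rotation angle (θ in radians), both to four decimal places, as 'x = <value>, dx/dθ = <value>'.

geometry: r = 24 mm, L = 164 mm, e = 2 mm
crank pin P = (r cos θ, r sin θ) = (-16.671801, -17.264155)
h = r sin θ − e = -17.264155 − 2 = -19.264155
x = r cos θ + √(L² − h²) = -16.671801 + 162.864644 = 146.192843
dx/dθ = −r sin θ − h·r cos θ/√(L² − h²) (θ in radians; h = -19.264155) = 15.292161

x = 146.1928, dx/dθ = 15.2922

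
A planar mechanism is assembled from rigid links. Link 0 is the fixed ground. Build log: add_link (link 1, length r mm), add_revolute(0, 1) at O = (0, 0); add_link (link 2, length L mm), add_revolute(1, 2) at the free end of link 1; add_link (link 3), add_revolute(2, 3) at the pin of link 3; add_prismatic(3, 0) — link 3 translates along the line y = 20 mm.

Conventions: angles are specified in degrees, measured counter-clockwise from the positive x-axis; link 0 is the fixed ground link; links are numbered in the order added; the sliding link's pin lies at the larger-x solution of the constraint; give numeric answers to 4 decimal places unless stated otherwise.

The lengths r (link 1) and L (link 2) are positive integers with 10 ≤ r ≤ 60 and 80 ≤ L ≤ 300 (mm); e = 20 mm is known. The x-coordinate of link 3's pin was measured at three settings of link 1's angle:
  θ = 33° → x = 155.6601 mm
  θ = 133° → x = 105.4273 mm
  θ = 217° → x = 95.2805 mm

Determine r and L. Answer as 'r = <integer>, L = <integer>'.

constraint per measurement: (x − r cos θ)² + (r sin θ − e)² = L²
subtracting the θ₁ and θ₂ equations cancels the r² and L² terms:
r = (x₁² − x₂²) / (2[(x₁cos θ₁ + e sin θ₁) − (x₂cos θ₂ + e sin θ₂)]) = 33.0000 → r = 33
L² = (x₁ − r cos θ₁)² + (r sin θ₁ − e)² = 16384.0053 → L = 128.0000 → L = 128
check at θ₃=217°: x = 95.2805 (printed 95.2805) ✓

r = 33, L = 128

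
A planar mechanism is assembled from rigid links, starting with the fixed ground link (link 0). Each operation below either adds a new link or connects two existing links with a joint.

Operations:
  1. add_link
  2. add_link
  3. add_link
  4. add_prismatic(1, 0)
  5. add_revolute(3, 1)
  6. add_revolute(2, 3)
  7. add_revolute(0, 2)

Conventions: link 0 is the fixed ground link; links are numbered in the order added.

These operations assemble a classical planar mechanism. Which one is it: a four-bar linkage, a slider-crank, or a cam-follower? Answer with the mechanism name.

links: 4 (incl. ground); joints: 3 revolute, 1 prismatic, 0 higher (cam) pair, forming one closed loop
4 links, 3 revolutes + 1 prismatic in one loop → slider-crank

slider-crank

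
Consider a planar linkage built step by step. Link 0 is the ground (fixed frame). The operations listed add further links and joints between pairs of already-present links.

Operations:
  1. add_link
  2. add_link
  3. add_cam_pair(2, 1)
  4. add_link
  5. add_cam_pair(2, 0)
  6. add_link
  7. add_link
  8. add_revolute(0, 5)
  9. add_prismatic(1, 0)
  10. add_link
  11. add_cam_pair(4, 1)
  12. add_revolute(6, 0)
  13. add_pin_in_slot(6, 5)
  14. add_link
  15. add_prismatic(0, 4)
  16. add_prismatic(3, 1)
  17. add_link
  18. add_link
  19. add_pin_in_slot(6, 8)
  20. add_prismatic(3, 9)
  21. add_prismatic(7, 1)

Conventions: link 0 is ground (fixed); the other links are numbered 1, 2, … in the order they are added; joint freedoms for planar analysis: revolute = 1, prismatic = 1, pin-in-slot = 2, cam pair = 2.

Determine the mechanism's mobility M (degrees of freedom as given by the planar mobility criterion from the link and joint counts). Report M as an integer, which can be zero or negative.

L=1 J1=0 J2=0
add link → L=2 J1=0 J2=0
add link → L=3 J1=0 J2=0
C@2,1 dof=2 J2 → L=3 J1=0 J2=1
add link → L=4 J1=0 J2=1
C@2,0 dof=2 J2 → L=4 J1=0 J2=2
add link → L=5 J1=0 J2=2
add link → L=6 J1=0 J2=2
R@0,5 dof=1 J1 → L=6 J1=1 J2=2
P@1,0 dof=1 J1 → L=6 J1=2 J2=2
add link → L=7 J1=2 J2=2
C@4,1 dof=2 J2 → L=7 J1=2 J2=3
R@6,0 dof=1 J1 → L=7 J1=3 J2=3
PS@6,5 dof=2 J2 → L=7 J1=3 J2=4
add link → L=8 J1=3 J2=4
P@0,4 dof=1 J1 → L=8 J1=4 J2=4
P@3,1 dof=1 J1 → L=8 J1=5 J2=4
add link → L=9 J1=5 J2=4
add link → L=10 J1=5 J2=4
PS@6,8 dof=2 J2 → L=10 J1=5 J2=5
P@3,9 dof=1 J1 → L=10 J1=6 J2=5
P@7,1 dof=1 J1 → L=10 J1=7 J2=5
M=3(L−1)−2J1−J2=3·9−2·7−5=8

M = 8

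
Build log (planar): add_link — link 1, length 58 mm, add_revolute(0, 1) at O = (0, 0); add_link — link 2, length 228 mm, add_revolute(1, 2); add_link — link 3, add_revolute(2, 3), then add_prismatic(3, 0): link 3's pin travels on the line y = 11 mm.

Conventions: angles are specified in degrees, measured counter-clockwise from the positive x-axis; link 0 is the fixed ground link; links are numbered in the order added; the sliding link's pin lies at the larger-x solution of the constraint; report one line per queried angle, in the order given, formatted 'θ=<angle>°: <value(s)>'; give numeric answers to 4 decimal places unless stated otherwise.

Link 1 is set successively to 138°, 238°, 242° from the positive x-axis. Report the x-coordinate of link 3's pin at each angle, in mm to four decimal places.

geometry: r = 58 mm, L = 228 mm, e = 11 mm
θ=138°: crank pin P = (r cos θ, r sin θ) = (-43.102400, 38.809575)
θ=138°: h = r sin θ − e = 38.809575 − 11 = 27.809575
θ=138°: x = r cos θ + √(L² − h²) = -43.102400 + 226.297653 = 183.195253
θ=238°: crank pin P = (r cos θ, r sin θ) = (-30.735317, -49.186790)
θ=238°: h = r sin θ − e = -49.186790 − 11 = -60.186790
θ=238°: x = r cos θ + √(L² − h²) = -30.735317 + 219.912597 = 189.177280
θ=242°: crank pin P = (r cos θ, r sin θ) = (-27.229351, -51.210960)
θ=242°: h = r sin θ − e = -51.210960 − 11 = -62.210960
θ=242°: x = r cos θ + √(L² − h²) = -27.229351 + 219.348573 = 192.119222

θ=138°: 183.1953
θ=238°: 189.1773
θ=242°: 192.1192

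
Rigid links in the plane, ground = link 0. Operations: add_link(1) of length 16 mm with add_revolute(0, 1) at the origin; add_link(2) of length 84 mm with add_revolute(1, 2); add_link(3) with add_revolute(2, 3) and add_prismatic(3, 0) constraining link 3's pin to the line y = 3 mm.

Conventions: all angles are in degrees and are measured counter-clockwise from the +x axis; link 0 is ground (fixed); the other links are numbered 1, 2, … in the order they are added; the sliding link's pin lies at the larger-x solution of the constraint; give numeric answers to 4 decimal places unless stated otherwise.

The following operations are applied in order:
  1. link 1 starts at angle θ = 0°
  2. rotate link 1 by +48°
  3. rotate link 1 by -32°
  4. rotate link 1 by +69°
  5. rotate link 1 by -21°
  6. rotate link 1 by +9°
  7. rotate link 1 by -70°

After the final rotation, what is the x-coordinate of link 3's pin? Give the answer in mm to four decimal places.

geometry: r = 16 mm, L = 84 mm, e = 3 mm; θ starts at 0°
rotate link 1 by +48°: θ ← 0° +48° = 48°
rotate link 1 by -32°: θ ← 48° -32° = 16°
rotate link 1 by +69°: θ ← 16° +69° = 85°
rotate link 1 by -21°: θ ← 85° -21° = 64°
rotate link 1 by +9°: θ ← 64° +9° = 73°
rotate link 1 by -70°: θ ← 73° -70° = 3°
crank pin P = (r cos θ, r sin θ) = (15.978073, 0.837375)
h = r sin θ − e = 0.837375 − 3 = -2.162625
x = r cos θ + √(L² − h²) = 15.978073 + 83.972156 = 99.950229

99.9502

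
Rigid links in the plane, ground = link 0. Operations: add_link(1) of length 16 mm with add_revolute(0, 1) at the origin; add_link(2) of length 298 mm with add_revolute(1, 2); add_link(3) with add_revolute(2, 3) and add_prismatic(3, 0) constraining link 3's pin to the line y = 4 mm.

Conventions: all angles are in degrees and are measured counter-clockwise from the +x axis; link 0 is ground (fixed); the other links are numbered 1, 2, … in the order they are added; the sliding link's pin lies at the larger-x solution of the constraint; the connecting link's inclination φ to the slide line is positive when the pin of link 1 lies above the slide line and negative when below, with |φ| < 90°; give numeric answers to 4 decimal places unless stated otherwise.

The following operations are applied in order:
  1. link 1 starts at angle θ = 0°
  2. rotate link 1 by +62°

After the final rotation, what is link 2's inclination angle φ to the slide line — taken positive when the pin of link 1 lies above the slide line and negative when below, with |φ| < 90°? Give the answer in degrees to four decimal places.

geometry: r = 16 mm, L = 298 mm, e = 4 mm; θ starts at 0°
rotate link 1 by +62°: θ ← 0° +62° = 62°
h = r sin θ − e = 14.127161 − 4 = 10.127161
sin φ = h / L = 10.127161 / 298 = 0.03398376
φ = arcsin(0.03398376) = 1.947501°

1.9475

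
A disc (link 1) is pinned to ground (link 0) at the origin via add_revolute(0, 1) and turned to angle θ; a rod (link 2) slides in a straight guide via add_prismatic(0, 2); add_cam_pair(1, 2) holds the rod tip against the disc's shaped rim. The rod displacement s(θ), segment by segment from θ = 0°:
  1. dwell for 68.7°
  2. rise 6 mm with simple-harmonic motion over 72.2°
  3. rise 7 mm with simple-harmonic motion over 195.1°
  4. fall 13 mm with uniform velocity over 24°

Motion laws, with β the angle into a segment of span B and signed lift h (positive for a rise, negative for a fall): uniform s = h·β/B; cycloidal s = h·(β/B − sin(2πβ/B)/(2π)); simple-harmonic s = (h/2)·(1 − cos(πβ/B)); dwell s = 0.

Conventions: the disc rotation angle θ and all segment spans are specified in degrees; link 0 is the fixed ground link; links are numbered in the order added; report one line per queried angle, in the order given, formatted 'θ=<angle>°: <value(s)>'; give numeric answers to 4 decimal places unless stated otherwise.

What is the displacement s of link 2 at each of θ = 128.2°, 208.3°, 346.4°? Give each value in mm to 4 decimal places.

segment 1 (0° to 68.7°, dwell): s unchanged at 0.0000
θ = 128.2° falls in segment 2 (68.7° to 140.9°, simple-harmonic, h = 6): β = 128.2 − 68.7 = 59.5°, B = 72.2°; Δs = 6/2·(1 − cos(π·0.8241)) = 5.5535; s = 0.0000 + 5.5535 = 5.5535
segment 2 (68.7° to 140.9°, simple-harmonic, h = 6) is passed completely: s = 0.0000 + (6) = 6.0000
θ = 208.3° falls in segment 3 (140.9° to 336°, simple-harmonic, h = 7): β = 208.3 − 140.9 = 67.4°, B = 195.1°; Δs = 7/2·(1 − cos(π·0.3455)) = 1.8668; s = 6.0000 + 1.8668 = 7.8668
segment 3 (140.9° to 336°, simple-harmonic, h = 7) is passed completely: s = 6.0000 + (7) = 13.0000
θ = 346.4° falls in segment 4 (336° to 360°, uniform, h = -13): β = 346.4 − 336 = 10.4°, B = 24°; Δs = -13·10.4/24 = -5.6333; s = 13.0000 − 5.6333 = 7.3667

θ=128.2°: 5.5535
θ=208.3°: 7.8668
θ=346.4°: 7.3667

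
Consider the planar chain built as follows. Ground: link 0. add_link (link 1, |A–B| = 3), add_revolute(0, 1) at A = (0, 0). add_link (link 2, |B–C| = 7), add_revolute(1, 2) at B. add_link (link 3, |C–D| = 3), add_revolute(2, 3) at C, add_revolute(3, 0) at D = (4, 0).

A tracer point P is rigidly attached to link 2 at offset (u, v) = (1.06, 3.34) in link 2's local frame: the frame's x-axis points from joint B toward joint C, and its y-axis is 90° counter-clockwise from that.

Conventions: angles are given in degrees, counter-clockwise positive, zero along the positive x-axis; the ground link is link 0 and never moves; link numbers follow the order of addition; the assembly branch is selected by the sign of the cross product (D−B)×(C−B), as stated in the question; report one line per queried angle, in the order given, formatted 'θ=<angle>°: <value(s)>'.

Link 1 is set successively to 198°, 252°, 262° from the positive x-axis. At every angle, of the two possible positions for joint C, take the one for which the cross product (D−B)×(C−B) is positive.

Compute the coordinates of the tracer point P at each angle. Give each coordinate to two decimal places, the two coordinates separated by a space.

A=(0,0), D=(4.00,0)
θ=198°: B = A + 3.00·(cos198°, sin198°) = (-2.8532, -0.9271)
θ=198°: |BD| = 6.9156
θ=198°: circle(B,7.00) ∩ circle(D,3.00): a=6.3498, h=2.9462
θ=198°:   candidates: C₊=(3.0444,2.8437) cross=20.374; C₋=(3.8343,-2.9954) cross=-20.374
θ=198°:   branch + wants cross > 0 → take C=(3.0444,2.8437) (cross=20.374)
θ=198°: ex = (C−B)/|BC| = (0.8425,0.5387); ey = (-0.5387,0.8425)
θ=198°: P = B + 1.06·ex + 3.34·ey = (-3.7593,2.4579)
θ=252°: B = A + 3.00·(cos252°, sin252°) = (-0.9271, -2.8532)
θ=252°: |BD| = 5.6935
θ=252°: circle(B,7.00) ∩ circle(D,3.00): a=6.3595, h=2.9251
θ=252°:   candidates: C₊=(3.1105,2.8651) cross=16.654; C₋=(6.0422,-2.1976) cross=-16.654
θ=252°:   branch + wants cross > 0 → take C=(3.1105,2.8651) (cross=16.654)
θ=252°: ex = (C−B)/|BC| = (0.5768,0.8169); ey = (-0.8169,0.5768)
θ=252°: P = B + 1.06·ex + 3.34·ey = (-3.0441,-0.0608)
θ=262°: B = A + 3.00·(cos262°, sin262°) = (-0.4175, -2.9708)
θ=262°: |BD| = 5.3235
θ=262°: circle(B,7.00) ∩ circle(D,3.00): a=6.4187, h=2.7930
θ=262°:   candidates: C₊=(3.3501,2.9288) cross=14.869; C₋=(6.4674,-1.7065) cross=-14.869
θ=262°:   branch + wants cross > 0 → take C=(3.3501,2.9288) (cross=14.869)
θ=262°: ex = (C−B)/|BC| = (0.5382,0.8428); ey = (-0.8428,0.5382)
θ=262°: P = B + 1.06·ex + 3.34·ey = (-2.6619,-0.2797)

θ=198°: -3.76 2.46
θ=252°: -3.04 -0.06
θ=262°: -2.66 -0.28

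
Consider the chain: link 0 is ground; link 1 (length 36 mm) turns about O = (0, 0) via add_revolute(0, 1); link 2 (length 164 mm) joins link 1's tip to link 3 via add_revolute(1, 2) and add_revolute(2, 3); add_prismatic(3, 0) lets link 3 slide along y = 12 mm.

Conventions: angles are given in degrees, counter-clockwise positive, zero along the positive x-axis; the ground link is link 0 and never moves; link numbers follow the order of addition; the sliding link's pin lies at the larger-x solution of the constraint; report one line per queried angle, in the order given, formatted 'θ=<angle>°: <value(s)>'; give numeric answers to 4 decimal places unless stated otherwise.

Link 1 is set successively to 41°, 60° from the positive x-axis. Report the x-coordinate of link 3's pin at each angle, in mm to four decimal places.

geometry: r = 36 mm, L = 164 mm, e = 12 mm
θ=41°: crank pin P = (r cos θ, r sin θ) = (27.169545, 23.618125)
θ=41°: h = r sin θ − e = 23.618125 − 12 = 11.618125
θ=41°: x = r cos θ + √(L² − h²) = 27.169545 + 163.587955 = 190.757500
θ=60°: crank pin P = (r cos θ, r sin θ) = (18.000000, 31.176915)
θ=60°: h = r sin θ − e = 31.176915 − 12 = 19.176915
θ=60°: x = r cos θ + √(L² − h²) = 18.000000 + 162.874940 = 180.874940

θ=41°: 190.7575
θ=60°: 180.8749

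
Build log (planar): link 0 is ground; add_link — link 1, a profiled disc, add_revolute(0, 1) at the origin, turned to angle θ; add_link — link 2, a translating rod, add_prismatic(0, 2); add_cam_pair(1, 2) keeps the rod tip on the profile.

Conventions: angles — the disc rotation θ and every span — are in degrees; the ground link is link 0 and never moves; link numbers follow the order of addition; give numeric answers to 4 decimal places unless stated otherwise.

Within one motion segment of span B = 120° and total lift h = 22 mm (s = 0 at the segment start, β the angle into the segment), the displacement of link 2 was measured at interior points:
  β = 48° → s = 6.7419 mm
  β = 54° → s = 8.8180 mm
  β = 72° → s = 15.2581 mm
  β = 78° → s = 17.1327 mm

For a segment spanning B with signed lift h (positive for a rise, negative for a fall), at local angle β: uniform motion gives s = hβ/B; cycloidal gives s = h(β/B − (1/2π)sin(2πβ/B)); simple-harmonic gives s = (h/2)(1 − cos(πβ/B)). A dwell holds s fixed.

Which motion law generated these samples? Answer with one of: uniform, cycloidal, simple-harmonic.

candidates at β/B = r: uniform s = h·r (linear in β); cycloidal s = h·(r − sin(2πr)/(2π)); simple-harmonic s = (h/2)(1 − cos(πr))
β=48°: printed 6.7419 | uniform 8.8000, cycloidal 6.7419, simple-harmonic 7.6008
β=54°: printed 8.8180 | uniform 9.9000, cycloidal 8.8180, simple-harmonic 9.2792
β=72°: printed 15.2581 | uniform 13.2000, cycloidal 15.2581, simple-harmonic 14.3992
β=78°: printed 17.1327 | uniform 14.3000, cycloidal 17.1327, simple-harmonic 15.9939
only one law matches every sample → cycloidal

cycloidal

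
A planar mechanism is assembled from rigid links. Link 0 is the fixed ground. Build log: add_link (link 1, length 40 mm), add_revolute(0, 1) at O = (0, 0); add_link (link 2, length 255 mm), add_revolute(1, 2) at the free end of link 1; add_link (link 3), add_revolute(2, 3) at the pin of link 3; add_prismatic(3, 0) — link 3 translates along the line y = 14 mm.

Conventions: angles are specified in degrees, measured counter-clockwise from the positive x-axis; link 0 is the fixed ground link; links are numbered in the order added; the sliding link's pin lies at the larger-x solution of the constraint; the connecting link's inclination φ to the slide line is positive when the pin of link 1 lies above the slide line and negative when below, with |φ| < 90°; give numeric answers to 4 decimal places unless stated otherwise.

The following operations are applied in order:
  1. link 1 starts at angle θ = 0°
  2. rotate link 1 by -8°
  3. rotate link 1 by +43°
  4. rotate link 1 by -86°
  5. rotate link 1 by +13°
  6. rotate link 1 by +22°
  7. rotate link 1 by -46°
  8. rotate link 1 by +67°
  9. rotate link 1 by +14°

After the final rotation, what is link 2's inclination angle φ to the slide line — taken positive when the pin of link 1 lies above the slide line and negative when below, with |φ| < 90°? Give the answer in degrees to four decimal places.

geometry: r = 40 mm, L = 255 mm, e = 14 mm; θ starts at 0°
rotate link 1 by -8°: θ ← 0° -8° = -8°
rotate link 1 by +43°: θ ← -8° +43° = 35°
rotate link 1 by -86°: θ ← 35° -86° = -51°
rotate link 1 by +13°: θ ← -51° +13° = -38°
rotate link 1 by +22°: θ ← -38° +22° = -16°
rotate link 1 by -46°: θ ← -16° -46° = -62°
rotate link 1 by +67°: θ ← -62° +67° = 5°
rotate link 1 by +14°: θ ← 5° +14° = 19°
h = r sin θ − e = 13.022726 − 14 = -0.977274
sin φ = h / L = -0.977274 / 255 = -0.00383245
φ = arcsin(-0.00383245) = -0.219584°

-0.2196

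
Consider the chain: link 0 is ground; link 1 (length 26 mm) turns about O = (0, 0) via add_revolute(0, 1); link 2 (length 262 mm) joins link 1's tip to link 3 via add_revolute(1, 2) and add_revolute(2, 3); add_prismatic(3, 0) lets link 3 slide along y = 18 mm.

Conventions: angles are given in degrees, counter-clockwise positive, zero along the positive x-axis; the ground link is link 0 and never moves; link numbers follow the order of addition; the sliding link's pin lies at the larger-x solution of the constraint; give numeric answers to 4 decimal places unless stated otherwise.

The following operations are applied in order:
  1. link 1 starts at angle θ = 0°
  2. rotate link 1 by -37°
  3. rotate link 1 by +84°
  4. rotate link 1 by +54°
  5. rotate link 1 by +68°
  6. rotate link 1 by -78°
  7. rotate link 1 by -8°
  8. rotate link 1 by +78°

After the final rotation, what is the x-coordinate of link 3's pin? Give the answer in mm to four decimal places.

geometry: r = 26 mm, L = 262 mm, e = 18 mm; θ starts at 0°
rotate link 1 by -37°: θ ← 0° -37° = -37°
rotate link 1 by +84°: θ ← -37° +84° = 47°
rotate link 1 by +54°: θ ← 47° +54° = 101°
rotate link 1 by +68°: θ ← 101° +68° = 169°
rotate link 1 by -78°: θ ← 169° -78° = 91°
rotate link 1 by -8°: θ ← 91° -8° = 83°
rotate link 1 by +78°: θ ← 83° +78° = 161°
crank pin P = (r cos θ, r sin θ) = (-24.583483, 8.464772)
h = r sin θ − e = 8.464772 − 18 = -9.535228
x = r cos θ + √(L² − h²) = -24.583483 + 261.826430 = 237.242947

237.2429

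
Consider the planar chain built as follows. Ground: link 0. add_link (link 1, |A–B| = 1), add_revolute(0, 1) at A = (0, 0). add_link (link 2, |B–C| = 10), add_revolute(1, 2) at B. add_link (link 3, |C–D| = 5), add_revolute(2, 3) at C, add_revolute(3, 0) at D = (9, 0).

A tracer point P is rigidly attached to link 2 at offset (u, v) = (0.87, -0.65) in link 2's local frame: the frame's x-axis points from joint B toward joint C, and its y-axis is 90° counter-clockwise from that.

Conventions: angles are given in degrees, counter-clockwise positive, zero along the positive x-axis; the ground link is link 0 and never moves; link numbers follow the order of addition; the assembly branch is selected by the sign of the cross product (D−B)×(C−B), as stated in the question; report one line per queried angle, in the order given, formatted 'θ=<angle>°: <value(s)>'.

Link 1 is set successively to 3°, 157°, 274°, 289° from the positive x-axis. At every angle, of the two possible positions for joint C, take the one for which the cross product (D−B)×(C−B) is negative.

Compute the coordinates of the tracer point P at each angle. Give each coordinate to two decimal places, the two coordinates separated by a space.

A=(0,0), D=(9.00,0)
θ=3°: B = A + 1.00·(cos3°, sin3°) = (0.9986, 0.0523)
θ=3°: |BD| = 8.0015
θ=3°: circle(B,10.00) ∩ circle(D,5.00): a=8.6874, h=4.9527
θ=3°:   candidates: C₊=(9.7182,4.9481) cross=39.630; C₋=(9.6534,-4.9571) cross=-39.630
θ=3°:   branch - wants cross < 0 → take C=(9.6534,-4.9571) (cross=-39.630)
θ=3°: ex = (C−B)/|BC| = (0.8655,-0.5009); ey = (0.5009,0.8655)
θ=3°: P = B + 0.87·ex + -0.65·ey = (1.4260,-0.9460)
θ=157°: B = A + 1.00·(cos157°, sin157°) = (-0.9205, 0.3907)
θ=157°: |BD| = 9.9282
θ=157°: circle(B,10.00) ∩ circle(D,5.00): a=8.7412, h=4.8571
θ=157°:   candidates: C₊=(8.0051,4.9000) cross=48.222; C₋=(7.6228,-4.8066) cross=-48.222
θ=157°:   branch - wants cross < 0 → take C=(7.6228,-4.8066) (cross=-48.222)
θ=157°: ex = (C−B)/|BC| = (0.8543,-0.5197); ey = (0.5197,0.8543)
θ=157°: P = B + 0.87·ex + -0.65·ey = (-0.5151,-0.6167)
θ=274°: B = A + 1.00·(cos274°, sin274°) = (0.0698, -0.9976)
θ=274°: |BD| = 8.9858
θ=274°: circle(B,10.00) ∩ circle(D,5.00): a=8.6662, h=4.9898
θ=274°:   candidates: C₊=(8.1284,4.9234) cross=44.837; C₋=(9.2363,-4.9944) cross=-44.837
θ=274°:   branch - wants cross < 0 → take C=(9.2363,-4.9944) (cross=-44.837)
θ=274°: ex = (C−B)/|BC| = (0.9167,-0.3997); ey = (0.3997,0.9167)
θ=274°: P = B + 0.87·ex + -0.65·ey = (0.6074,-1.9411)
θ=289°: B = A + 1.00·(cos289°, sin289°) = (0.3256, -0.9455)
θ=289°: |BD| = 8.7258
θ=289°: circle(B,10.00) ∩ circle(D,5.00): a=8.6605, h=4.9996
θ=289°:   candidates: C₊=(8.3933,4.9631) cross=43.625; C₋=(9.4768,-4.9772) cross=-43.625
θ=289°:   branch - wants cross < 0 → take C=(9.4768,-4.9772) (cross=-43.625)
θ=289°: ex = (C−B)/|BC| = (0.9151,-0.4032); ey = (0.4032,0.9151)
θ=289°: P = B + 0.87·ex + -0.65·ey = (0.8597,-1.8911)

θ=3°: 1.43 -0.95
θ=157°: -0.52 -0.62
θ=274°: 0.61 -1.94
θ=289°: 0.86 -1.89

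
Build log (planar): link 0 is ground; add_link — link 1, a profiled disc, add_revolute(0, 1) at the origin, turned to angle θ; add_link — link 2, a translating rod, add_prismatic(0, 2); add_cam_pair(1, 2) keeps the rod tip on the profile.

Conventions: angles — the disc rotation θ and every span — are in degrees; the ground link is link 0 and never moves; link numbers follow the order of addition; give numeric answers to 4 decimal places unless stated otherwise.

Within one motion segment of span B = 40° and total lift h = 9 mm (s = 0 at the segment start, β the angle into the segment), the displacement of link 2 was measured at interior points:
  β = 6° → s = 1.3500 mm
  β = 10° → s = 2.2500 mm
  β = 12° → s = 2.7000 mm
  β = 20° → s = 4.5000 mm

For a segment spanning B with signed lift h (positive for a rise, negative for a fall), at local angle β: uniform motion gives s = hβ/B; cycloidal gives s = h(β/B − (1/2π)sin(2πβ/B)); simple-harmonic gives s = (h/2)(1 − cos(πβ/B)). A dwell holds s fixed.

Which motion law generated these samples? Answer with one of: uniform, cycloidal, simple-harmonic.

candidates at β/B = r: uniform s = h·r (linear in β); cycloidal s = h·(r − sin(2πr)/(2π)); simple-harmonic s = (h/2)(1 − cos(πr))
β=6°: printed 1.3500 | uniform 1.3500, cycloidal 0.1912, simple-harmonic 0.4905
β=10°: printed 2.2500 | uniform 2.2500, cycloidal 0.8176, simple-harmonic 1.3180
β=12°: printed 2.7000 | uniform 2.7000, cycloidal 1.3377, simple-harmonic 1.8550
β=20°: printed 4.5000 | uniform 4.5000, cycloidal 4.5000, simple-harmonic 4.5000
only one law matches every sample → uniform

uniform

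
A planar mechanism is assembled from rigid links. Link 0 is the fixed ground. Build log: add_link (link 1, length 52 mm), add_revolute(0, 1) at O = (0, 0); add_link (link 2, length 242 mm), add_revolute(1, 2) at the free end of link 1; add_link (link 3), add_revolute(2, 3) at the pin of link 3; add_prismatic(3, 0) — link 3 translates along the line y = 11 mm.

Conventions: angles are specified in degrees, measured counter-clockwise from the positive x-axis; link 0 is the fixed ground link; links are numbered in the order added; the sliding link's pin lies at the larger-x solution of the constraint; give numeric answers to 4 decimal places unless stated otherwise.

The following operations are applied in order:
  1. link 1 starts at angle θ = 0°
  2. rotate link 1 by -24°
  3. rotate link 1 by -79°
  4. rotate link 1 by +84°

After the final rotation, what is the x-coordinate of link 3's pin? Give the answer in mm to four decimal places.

geometry: r = 52 mm, L = 242 mm, e = 11 mm; θ starts at 0°
rotate link 1 by -24°: θ ← 0° -24° = -24°
rotate link 1 by -79°: θ ← -24° -79° = -103°
rotate link 1 by +84°: θ ← -103° +84° = -19°
crank pin P = (r cos θ, r sin θ) = (49.166966, -16.929544)
h = r sin θ − e = -16.929544 − 11 = -27.929544
x = r cos θ + √(L² − h²) = 49.166966 + 240.382904 = 289.549870

289.5499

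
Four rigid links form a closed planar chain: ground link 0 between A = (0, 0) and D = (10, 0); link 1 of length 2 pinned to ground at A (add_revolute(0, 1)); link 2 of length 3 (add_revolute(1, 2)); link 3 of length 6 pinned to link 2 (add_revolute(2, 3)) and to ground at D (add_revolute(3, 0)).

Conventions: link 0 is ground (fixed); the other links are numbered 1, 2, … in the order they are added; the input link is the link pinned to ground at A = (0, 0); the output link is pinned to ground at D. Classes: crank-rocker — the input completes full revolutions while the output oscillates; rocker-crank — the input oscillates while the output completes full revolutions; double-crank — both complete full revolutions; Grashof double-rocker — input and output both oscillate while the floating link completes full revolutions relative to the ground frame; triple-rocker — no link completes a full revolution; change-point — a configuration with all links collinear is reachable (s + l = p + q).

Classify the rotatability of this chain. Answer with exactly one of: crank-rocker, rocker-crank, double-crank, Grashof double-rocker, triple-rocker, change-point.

lengths: ground=10, input=2, coupler=3, output=6
sorted: s=2 (shortest), l=10 (longest), p+q=9
s + l = 12 vs p + q = 9
s + l > p + q → non-Grashof → no link fully rotates → triple-rocker

triple-rocker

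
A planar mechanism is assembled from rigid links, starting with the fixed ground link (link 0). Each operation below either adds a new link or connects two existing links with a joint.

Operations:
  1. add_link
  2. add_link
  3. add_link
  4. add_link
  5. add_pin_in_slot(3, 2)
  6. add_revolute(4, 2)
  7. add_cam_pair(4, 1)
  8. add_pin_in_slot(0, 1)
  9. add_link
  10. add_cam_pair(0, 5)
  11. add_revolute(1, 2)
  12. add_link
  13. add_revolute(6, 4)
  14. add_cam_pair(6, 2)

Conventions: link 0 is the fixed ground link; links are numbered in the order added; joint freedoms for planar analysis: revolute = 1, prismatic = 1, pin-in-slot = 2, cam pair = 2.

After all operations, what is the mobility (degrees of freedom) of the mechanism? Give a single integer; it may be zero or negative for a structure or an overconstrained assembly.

ground; <1,0,0>
#1 <2,0,0>
#2 <3,0,0>
#3 <4,0,0>
#4 <5,0,0>
PS:3↔2 J2 <5,0,1>
R:4↔2 J1 <5,1,1>
C:4↔1 J2 <5,1,2>
PS:0↔1 J2 <5,1,3>
#5 <6,1,3>
C:0↔5 J2 <6,1,4>
R:1↔2 J1 <6,2,4>
#6 <7,2,4>
R:6↔4 J1 <7,3,4>
C:6↔2 J2 <7,3,5>
3×6 − 2×3 − 1×5 = 7

M = 7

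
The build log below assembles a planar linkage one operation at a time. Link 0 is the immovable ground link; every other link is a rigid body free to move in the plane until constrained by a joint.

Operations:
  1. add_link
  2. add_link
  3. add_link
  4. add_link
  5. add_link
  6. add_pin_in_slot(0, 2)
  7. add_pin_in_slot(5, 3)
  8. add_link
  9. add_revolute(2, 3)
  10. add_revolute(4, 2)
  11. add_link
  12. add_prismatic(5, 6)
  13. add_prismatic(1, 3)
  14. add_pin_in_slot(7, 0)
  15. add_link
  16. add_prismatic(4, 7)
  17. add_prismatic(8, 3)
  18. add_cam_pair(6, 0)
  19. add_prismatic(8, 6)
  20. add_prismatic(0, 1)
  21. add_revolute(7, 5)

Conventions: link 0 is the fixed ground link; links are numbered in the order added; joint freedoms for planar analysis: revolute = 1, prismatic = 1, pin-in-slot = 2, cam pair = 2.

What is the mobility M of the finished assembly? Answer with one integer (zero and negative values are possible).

L=1 J1=0 J2=0
add link → L=2 J1=0 J2=0
add link → L=3 J1=0 J2=0
add link → L=4 J1=0 J2=0
add link → L=5 J1=0 J2=0
add link → L=6 J1=0 J2=0
PS@0,2 dof=2 J2 → L=6 J1=0 J2=1
PS@5,3 dof=2 J2 → L=6 J1=0 J2=2
add link → L=7 J1=0 J2=2
R@2,3 dof=1 J1 → L=7 J1=1 J2=2
R@4,2 dof=1 J1 → L=7 J1=2 J2=2
add link → L=8 J1=2 J2=2
P@5,6 dof=1 J1 → L=8 J1=3 J2=2
P@1,3 dof=1 J1 → L=8 J1=4 J2=2
PS@7,0 dof=2 J2 → L=8 J1=4 J2=3
add link → L=9 J1=4 J2=3
P@4,7 dof=1 J1 → L=9 J1=5 J2=3
P@8,3 dof=1 J1 → L=9 J1=6 J2=3
C@6,0 dof=2 J2 → L=9 J1=6 J2=4
P@8,6 dof=1 J1 → L=9 J1=7 J2=4
P@0,1 dof=1 J1 → L=9 J1=8 J2=4
R@7,5 dof=1 J1 → L=9 J1=9 J2=4
M=3(L−1)−2J1−J2=3·8−2·9−4=2

M = 2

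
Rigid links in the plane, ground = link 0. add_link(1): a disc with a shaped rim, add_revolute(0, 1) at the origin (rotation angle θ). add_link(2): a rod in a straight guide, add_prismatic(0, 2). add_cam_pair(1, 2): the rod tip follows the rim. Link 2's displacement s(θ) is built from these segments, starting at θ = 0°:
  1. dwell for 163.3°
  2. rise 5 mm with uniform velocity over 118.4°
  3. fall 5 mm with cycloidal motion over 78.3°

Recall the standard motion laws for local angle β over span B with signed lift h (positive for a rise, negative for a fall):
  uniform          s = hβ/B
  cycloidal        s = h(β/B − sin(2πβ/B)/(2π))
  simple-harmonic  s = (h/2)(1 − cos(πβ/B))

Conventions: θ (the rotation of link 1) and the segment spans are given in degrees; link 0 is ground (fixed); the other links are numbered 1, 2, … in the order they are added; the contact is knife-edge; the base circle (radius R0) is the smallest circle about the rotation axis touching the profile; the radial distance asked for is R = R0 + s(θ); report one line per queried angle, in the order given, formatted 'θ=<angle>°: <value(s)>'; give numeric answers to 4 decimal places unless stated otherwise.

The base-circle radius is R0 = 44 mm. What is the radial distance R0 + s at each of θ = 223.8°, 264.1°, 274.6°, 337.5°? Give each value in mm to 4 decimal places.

segment 1 (0° to 163.3°, dwell): s unchanged at 0.0000
θ = 223.8° falls in segment 2 (163.3° to 281.7°, uniform, h = 5): β = 223.8 − 163.3 = 60.5°, B = 118.4°; Δs = 5·60.5/118.4 = 2.5549; s = 0.0000 + 2.5549 = 2.5549
θ = 264.1° falls in segment 2 (163.3° to 281.7°, uniform, h = 5): β = 264.1 − 163.3 = 100.8°, B = 118.4°; Δs = 5·100.8/118.4 = 4.2568; s = 0.0000 + 4.2568 = 4.2568
θ = 274.6° falls in segment 2 (163.3° to 281.7°, uniform, h = 5): β = 274.6 − 163.3 = 111.3°, B = 118.4°; Δs = 5·111.3/118.4 = 4.7002; s = 0.0000 + 4.7002 = 4.7002
segment 2 (163.3° to 281.7°, uniform, h = 5) is passed completely: s = 0.0000 + (5) = 5.0000
θ = 337.5° falls in segment 3 (281.7° to 360°, cycloidal, h = -5): β = 337.5 − 281.7 = 55.8°, B = 78.3°; Δs = -5·(0.7126 − sin(2π·0.7126)/(2π)) = -4.3372; s = 5.0000 − 4.3372 = 0.6628
θ=223.8°: R = R0 + s = 44 + 2.5549 = 46.5549
θ=264.1°: R = R0 + s = 44 + 4.2568 = 48.2568
θ=274.6°: R = R0 + s = 44 + 4.7002 = 48.7002
θ=337.5°: R = R0 + s = 44 + 0.6628 = 44.6628

θ=223.8°: 46.5549
θ=264.1°: 48.2568
θ=274.6°: 48.7002
θ=337.5°: 44.6628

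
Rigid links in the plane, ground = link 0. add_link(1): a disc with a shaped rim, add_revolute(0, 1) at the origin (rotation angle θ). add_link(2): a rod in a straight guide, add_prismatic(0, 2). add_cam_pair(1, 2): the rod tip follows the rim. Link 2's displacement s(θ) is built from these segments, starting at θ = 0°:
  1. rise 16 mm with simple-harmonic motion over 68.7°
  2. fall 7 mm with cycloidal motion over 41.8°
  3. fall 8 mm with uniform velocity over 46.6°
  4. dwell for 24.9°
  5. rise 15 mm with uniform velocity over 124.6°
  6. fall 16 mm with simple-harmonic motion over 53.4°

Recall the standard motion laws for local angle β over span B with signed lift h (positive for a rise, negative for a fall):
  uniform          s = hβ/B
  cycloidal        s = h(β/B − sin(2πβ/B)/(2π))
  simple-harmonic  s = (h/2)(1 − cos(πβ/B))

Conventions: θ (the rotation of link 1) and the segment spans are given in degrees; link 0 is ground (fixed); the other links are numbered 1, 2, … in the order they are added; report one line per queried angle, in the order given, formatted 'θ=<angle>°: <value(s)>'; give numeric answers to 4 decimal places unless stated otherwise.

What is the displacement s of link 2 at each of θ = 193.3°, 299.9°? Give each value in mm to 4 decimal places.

segment 1 (0° to 68.7°, simple-harmonic, h = 16) is passed completely: s = 0.0000 + (16) = 16.0000
segment 2 (68.7° to 110.5°, cycloidal, h = -7) is passed completely: s = 16.0000 + (-7) = 9.0000
segment 3 (110.5° to 157.1°, uniform, h = -8) is passed completely: s = 9.0000 + (-8) = 1.0000
segment 4 (157.1° to 182°, dwell): s unchanged at 1.0000
θ = 193.3° falls in segment 5 (182° to 306.6°, uniform, h = 15): β = 193.3 − 182 = 11.3°, B = 124.6°; Δs = 15·11.3/124.6 = 1.3604; s = 1.0000 + 1.3604 = 2.3604
θ = 299.9° falls in segment 5 (182° to 306.6°, uniform, h = 15): β = 299.9 − 182 = 117.9°, B = 124.6°; Δs = 15·117.9/124.6 = 14.1934; s = 1.0000 + 14.1934 = 15.1934

θ=193.3°: 2.3604
θ=299.9°: 15.1934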